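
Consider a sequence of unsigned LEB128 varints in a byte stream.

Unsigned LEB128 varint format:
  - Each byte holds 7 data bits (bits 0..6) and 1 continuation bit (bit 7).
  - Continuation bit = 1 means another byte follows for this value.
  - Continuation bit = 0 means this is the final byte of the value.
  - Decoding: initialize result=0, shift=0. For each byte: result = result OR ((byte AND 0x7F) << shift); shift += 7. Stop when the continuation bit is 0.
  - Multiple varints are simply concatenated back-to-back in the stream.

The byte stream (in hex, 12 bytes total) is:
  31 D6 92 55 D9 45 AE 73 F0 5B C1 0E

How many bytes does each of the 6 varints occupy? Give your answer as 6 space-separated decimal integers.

Answer: 1 3 2 2 2 2

Derivation:
  byte[0]=0x31 cont=0 payload=0x31=49: acc |= 49<<0 -> acc=49 shift=7 [end]
Varint 1: bytes[0:1] = 31 -> value 49 (1 byte(s))
  byte[1]=0xD6 cont=1 payload=0x56=86: acc |= 86<<0 -> acc=86 shift=7
  byte[2]=0x92 cont=1 payload=0x12=18: acc |= 18<<7 -> acc=2390 shift=14
  byte[3]=0x55 cont=0 payload=0x55=85: acc |= 85<<14 -> acc=1395030 shift=21 [end]
Varint 2: bytes[1:4] = D6 92 55 -> value 1395030 (3 byte(s))
  byte[4]=0xD9 cont=1 payload=0x59=89: acc |= 89<<0 -> acc=89 shift=7
  byte[5]=0x45 cont=0 payload=0x45=69: acc |= 69<<7 -> acc=8921 shift=14 [end]
Varint 3: bytes[4:6] = D9 45 -> value 8921 (2 byte(s))
  byte[6]=0xAE cont=1 payload=0x2E=46: acc |= 46<<0 -> acc=46 shift=7
  byte[7]=0x73 cont=0 payload=0x73=115: acc |= 115<<7 -> acc=14766 shift=14 [end]
Varint 4: bytes[6:8] = AE 73 -> value 14766 (2 byte(s))
  byte[8]=0xF0 cont=1 payload=0x70=112: acc |= 112<<0 -> acc=112 shift=7
  byte[9]=0x5B cont=0 payload=0x5B=91: acc |= 91<<7 -> acc=11760 shift=14 [end]
Varint 5: bytes[8:10] = F0 5B -> value 11760 (2 byte(s))
  byte[10]=0xC1 cont=1 payload=0x41=65: acc |= 65<<0 -> acc=65 shift=7
  byte[11]=0x0E cont=0 payload=0x0E=14: acc |= 14<<7 -> acc=1857 shift=14 [end]
Varint 6: bytes[10:12] = C1 0E -> value 1857 (2 byte(s))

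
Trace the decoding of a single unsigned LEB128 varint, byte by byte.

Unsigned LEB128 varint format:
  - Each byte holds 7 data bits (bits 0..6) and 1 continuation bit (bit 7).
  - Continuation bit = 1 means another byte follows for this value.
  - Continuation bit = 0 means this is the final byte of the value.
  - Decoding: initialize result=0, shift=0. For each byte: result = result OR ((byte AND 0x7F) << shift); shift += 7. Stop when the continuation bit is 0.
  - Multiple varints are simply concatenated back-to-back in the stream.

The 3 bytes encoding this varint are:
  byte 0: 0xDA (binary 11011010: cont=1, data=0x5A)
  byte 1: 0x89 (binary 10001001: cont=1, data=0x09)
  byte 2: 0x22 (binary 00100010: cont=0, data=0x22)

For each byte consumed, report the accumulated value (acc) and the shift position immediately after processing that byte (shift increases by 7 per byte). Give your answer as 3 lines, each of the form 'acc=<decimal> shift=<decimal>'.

byte 0=0xDA: payload=0x5A=90, contrib = 90<<0 = 90; acc -> 90, shift -> 7
byte 1=0x89: payload=0x09=9, contrib = 9<<7 = 1152; acc -> 1242, shift -> 14
byte 2=0x22: payload=0x22=34, contrib = 34<<14 = 557056; acc -> 558298, shift -> 21

Answer: acc=90 shift=7
acc=1242 shift=14
acc=558298 shift=21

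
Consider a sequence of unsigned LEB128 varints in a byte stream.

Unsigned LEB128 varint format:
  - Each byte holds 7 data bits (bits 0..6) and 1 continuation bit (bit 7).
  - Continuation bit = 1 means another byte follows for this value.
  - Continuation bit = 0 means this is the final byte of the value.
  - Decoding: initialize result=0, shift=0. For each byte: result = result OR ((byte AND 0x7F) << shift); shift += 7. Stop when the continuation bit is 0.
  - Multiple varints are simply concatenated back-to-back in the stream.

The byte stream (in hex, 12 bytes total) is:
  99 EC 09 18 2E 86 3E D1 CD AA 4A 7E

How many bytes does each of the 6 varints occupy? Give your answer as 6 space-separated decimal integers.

  byte[0]=0x99 cont=1 payload=0x19=25: acc |= 25<<0 -> acc=25 shift=7
  byte[1]=0xEC cont=1 payload=0x6C=108: acc |= 108<<7 -> acc=13849 shift=14
  byte[2]=0x09 cont=0 payload=0x09=9: acc |= 9<<14 -> acc=161305 shift=21 [end]
Varint 1: bytes[0:3] = 99 EC 09 -> value 161305 (3 byte(s))
  byte[3]=0x18 cont=0 payload=0x18=24: acc |= 24<<0 -> acc=24 shift=7 [end]
Varint 2: bytes[3:4] = 18 -> value 24 (1 byte(s))
  byte[4]=0x2E cont=0 payload=0x2E=46: acc |= 46<<0 -> acc=46 shift=7 [end]
Varint 3: bytes[4:5] = 2E -> value 46 (1 byte(s))
  byte[5]=0x86 cont=1 payload=0x06=6: acc |= 6<<0 -> acc=6 shift=7
  byte[6]=0x3E cont=0 payload=0x3E=62: acc |= 62<<7 -> acc=7942 shift=14 [end]
Varint 4: bytes[5:7] = 86 3E -> value 7942 (2 byte(s))
  byte[7]=0xD1 cont=1 payload=0x51=81: acc |= 81<<0 -> acc=81 shift=7
  byte[8]=0xCD cont=1 payload=0x4D=77: acc |= 77<<7 -> acc=9937 shift=14
  byte[9]=0xAA cont=1 payload=0x2A=42: acc |= 42<<14 -> acc=698065 shift=21
  byte[10]=0x4A cont=0 payload=0x4A=74: acc |= 74<<21 -> acc=155887313 shift=28 [end]
Varint 5: bytes[7:11] = D1 CD AA 4A -> value 155887313 (4 byte(s))
  byte[11]=0x7E cont=0 payload=0x7E=126: acc |= 126<<0 -> acc=126 shift=7 [end]
Varint 6: bytes[11:12] = 7E -> value 126 (1 byte(s))

Answer: 3 1 1 2 4 1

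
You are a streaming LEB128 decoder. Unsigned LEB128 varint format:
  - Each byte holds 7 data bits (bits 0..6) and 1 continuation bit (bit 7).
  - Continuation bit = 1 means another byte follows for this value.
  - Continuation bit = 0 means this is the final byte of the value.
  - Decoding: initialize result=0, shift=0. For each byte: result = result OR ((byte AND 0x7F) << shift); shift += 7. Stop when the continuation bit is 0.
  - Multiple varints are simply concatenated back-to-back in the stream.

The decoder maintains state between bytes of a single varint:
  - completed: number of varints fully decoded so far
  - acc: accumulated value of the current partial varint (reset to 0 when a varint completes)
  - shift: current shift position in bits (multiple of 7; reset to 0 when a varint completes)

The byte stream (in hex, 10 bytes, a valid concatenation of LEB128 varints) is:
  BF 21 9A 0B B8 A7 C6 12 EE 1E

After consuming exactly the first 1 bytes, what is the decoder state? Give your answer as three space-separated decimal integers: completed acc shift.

Answer: 0 63 7

Derivation:
byte[0]=0xBF cont=1 payload=0x3F: acc |= 63<<0 -> completed=0 acc=63 shift=7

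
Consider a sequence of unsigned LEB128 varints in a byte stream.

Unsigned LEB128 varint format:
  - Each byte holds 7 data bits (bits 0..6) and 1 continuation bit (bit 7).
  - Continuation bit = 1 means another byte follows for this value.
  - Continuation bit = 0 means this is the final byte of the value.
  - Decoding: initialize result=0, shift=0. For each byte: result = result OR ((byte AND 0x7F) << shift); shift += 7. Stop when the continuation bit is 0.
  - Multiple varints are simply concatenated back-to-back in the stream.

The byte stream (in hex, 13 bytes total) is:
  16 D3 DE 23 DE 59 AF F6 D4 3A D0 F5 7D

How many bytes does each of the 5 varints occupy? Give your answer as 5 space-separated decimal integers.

Answer: 1 3 2 4 3

Derivation:
  byte[0]=0x16 cont=0 payload=0x16=22: acc |= 22<<0 -> acc=22 shift=7 [end]
Varint 1: bytes[0:1] = 16 -> value 22 (1 byte(s))
  byte[1]=0xD3 cont=1 payload=0x53=83: acc |= 83<<0 -> acc=83 shift=7
  byte[2]=0xDE cont=1 payload=0x5E=94: acc |= 94<<7 -> acc=12115 shift=14
  byte[3]=0x23 cont=0 payload=0x23=35: acc |= 35<<14 -> acc=585555 shift=21 [end]
Varint 2: bytes[1:4] = D3 DE 23 -> value 585555 (3 byte(s))
  byte[4]=0xDE cont=1 payload=0x5E=94: acc |= 94<<0 -> acc=94 shift=7
  byte[5]=0x59 cont=0 payload=0x59=89: acc |= 89<<7 -> acc=11486 shift=14 [end]
Varint 3: bytes[4:6] = DE 59 -> value 11486 (2 byte(s))
  byte[6]=0xAF cont=1 payload=0x2F=47: acc |= 47<<0 -> acc=47 shift=7
  byte[7]=0xF6 cont=1 payload=0x76=118: acc |= 118<<7 -> acc=15151 shift=14
  byte[8]=0xD4 cont=1 payload=0x54=84: acc |= 84<<14 -> acc=1391407 shift=21
  byte[9]=0x3A cont=0 payload=0x3A=58: acc |= 58<<21 -> acc=123026223 shift=28 [end]
Varint 4: bytes[6:10] = AF F6 D4 3A -> value 123026223 (4 byte(s))
  byte[10]=0xD0 cont=1 payload=0x50=80: acc |= 80<<0 -> acc=80 shift=7
  byte[11]=0xF5 cont=1 payload=0x75=117: acc |= 117<<7 -> acc=15056 shift=14
  byte[12]=0x7D cont=0 payload=0x7D=125: acc |= 125<<14 -> acc=2063056 shift=21 [end]
Varint 5: bytes[10:13] = D0 F5 7D -> value 2063056 (3 byte(s))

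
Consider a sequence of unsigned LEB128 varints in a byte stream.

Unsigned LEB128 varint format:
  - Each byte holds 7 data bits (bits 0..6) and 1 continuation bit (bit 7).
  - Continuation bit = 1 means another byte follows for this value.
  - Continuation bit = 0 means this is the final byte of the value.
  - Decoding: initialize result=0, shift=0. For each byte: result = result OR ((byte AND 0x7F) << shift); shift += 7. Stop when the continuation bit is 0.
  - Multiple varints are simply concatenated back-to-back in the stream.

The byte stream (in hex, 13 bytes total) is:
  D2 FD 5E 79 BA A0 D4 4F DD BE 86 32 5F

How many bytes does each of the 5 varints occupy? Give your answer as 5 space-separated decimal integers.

Answer: 3 1 4 4 1

Derivation:
  byte[0]=0xD2 cont=1 payload=0x52=82: acc |= 82<<0 -> acc=82 shift=7
  byte[1]=0xFD cont=1 payload=0x7D=125: acc |= 125<<7 -> acc=16082 shift=14
  byte[2]=0x5E cont=0 payload=0x5E=94: acc |= 94<<14 -> acc=1556178 shift=21 [end]
Varint 1: bytes[0:3] = D2 FD 5E -> value 1556178 (3 byte(s))
  byte[3]=0x79 cont=0 payload=0x79=121: acc |= 121<<0 -> acc=121 shift=7 [end]
Varint 2: bytes[3:4] = 79 -> value 121 (1 byte(s))
  byte[4]=0xBA cont=1 payload=0x3A=58: acc |= 58<<0 -> acc=58 shift=7
  byte[5]=0xA0 cont=1 payload=0x20=32: acc |= 32<<7 -> acc=4154 shift=14
  byte[6]=0xD4 cont=1 payload=0x54=84: acc |= 84<<14 -> acc=1380410 shift=21
  byte[7]=0x4F cont=0 payload=0x4F=79: acc |= 79<<21 -> acc=167055418 shift=28 [end]
Varint 3: bytes[4:8] = BA A0 D4 4F -> value 167055418 (4 byte(s))
  byte[8]=0xDD cont=1 payload=0x5D=93: acc |= 93<<0 -> acc=93 shift=7
  byte[9]=0xBE cont=1 payload=0x3E=62: acc |= 62<<7 -> acc=8029 shift=14
  byte[10]=0x86 cont=1 payload=0x06=6: acc |= 6<<14 -> acc=106333 shift=21
  byte[11]=0x32 cont=0 payload=0x32=50: acc |= 50<<21 -> acc=104963933 shift=28 [end]
Varint 4: bytes[8:12] = DD BE 86 32 -> value 104963933 (4 byte(s))
  byte[12]=0x5F cont=0 payload=0x5F=95: acc |= 95<<0 -> acc=95 shift=7 [end]
Varint 5: bytes[12:13] = 5F -> value 95 (1 byte(s))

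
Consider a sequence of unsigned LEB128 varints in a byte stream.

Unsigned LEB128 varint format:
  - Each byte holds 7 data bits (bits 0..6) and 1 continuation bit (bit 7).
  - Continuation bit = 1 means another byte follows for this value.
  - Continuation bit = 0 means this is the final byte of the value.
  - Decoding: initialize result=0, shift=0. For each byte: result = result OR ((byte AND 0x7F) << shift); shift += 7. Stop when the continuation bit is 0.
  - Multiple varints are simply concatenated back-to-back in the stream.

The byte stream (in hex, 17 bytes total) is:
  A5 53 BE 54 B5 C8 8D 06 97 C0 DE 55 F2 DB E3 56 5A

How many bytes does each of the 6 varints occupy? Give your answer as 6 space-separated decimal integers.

  byte[0]=0xA5 cont=1 payload=0x25=37: acc |= 37<<0 -> acc=37 shift=7
  byte[1]=0x53 cont=0 payload=0x53=83: acc |= 83<<7 -> acc=10661 shift=14 [end]
Varint 1: bytes[0:2] = A5 53 -> value 10661 (2 byte(s))
  byte[2]=0xBE cont=1 payload=0x3E=62: acc |= 62<<0 -> acc=62 shift=7
  byte[3]=0x54 cont=0 payload=0x54=84: acc |= 84<<7 -> acc=10814 shift=14 [end]
Varint 2: bytes[2:4] = BE 54 -> value 10814 (2 byte(s))
  byte[4]=0xB5 cont=1 payload=0x35=53: acc |= 53<<0 -> acc=53 shift=7
  byte[5]=0xC8 cont=1 payload=0x48=72: acc |= 72<<7 -> acc=9269 shift=14
  byte[6]=0x8D cont=1 payload=0x0D=13: acc |= 13<<14 -> acc=222261 shift=21
  byte[7]=0x06 cont=0 payload=0x06=6: acc |= 6<<21 -> acc=12805173 shift=28 [end]
Varint 3: bytes[4:8] = B5 C8 8D 06 -> value 12805173 (4 byte(s))
  byte[8]=0x97 cont=1 payload=0x17=23: acc |= 23<<0 -> acc=23 shift=7
  byte[9]=0xC0 cont=1 payload=0x40=64: acc |= 64<<7 -> acc=8215 shift=14
  byte[10]=0xDE cont=1 payload=0x5E=94: acc |= 94<<14 -> acc=1548311 shift=21
  byte[11]=0x55 cont=0 payload=0x55=85: acc |= 85<<21 -> acc=179806231 shift=28 [end]
Varint 4: bytes[8:12] = 97 C0 DE 55 -> value 179806231 (4 byte(s))
  byte[12]=0xF2 cont=1 payload=0x72=114: acc |= 114<<0 -> acc=114 shift=7
  byte[13]=0xDB cont=1 payload=0x5B=91: acc |= 91<<7 -> acc=11762 shift=14
  byte[14]=0xE3 cont=1 payload=0x63=99: acc |= 99<<14 -> acc=1633778 shift=21
  byte[15]=0x56 cont=0 payload=0x56=86: acc |= 86<<21 -> acc=181988850 shift=28 [end]
Varint 5: bytes[12:16] = F2 DB E3 56 -> value 181988850 (4 byte(s))
  byte[16]=0x5A cont=0 payload=0x5A=90: acc |= 90<<0 -> acc=90 shift=7 [end]
Varint 6: bytes[16:17] = 5A -> value 90 (1 byte(s))

Answer: 2 2 4 4 4 1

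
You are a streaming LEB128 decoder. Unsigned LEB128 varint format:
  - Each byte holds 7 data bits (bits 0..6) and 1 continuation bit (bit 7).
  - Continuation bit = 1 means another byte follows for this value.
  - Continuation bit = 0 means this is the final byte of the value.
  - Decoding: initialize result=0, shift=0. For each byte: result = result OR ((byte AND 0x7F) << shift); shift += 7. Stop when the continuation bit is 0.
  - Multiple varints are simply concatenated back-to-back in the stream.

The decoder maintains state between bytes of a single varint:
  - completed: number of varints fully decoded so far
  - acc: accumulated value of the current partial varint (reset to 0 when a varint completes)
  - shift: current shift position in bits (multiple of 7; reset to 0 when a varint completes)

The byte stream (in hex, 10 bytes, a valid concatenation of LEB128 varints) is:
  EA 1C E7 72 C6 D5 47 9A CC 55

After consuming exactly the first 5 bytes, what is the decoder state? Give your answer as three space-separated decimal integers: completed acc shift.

byte[0]=0xEA cont=1 payload=0x6A: acc |= 106<<0 -> completed=0 acc=106 shift=7
byte[1]=0x1C cont=0 payload=0x1C: varint #1 complete (value=3690); reset -> completed=1 acc=0 shift=0
byte[2]=0xE7 cont=1 payload=0x67: acc |= 103<<0 -> completed=1 acc=103 shift=7
byte[3]=0x72 cont=0 payload=0x72: varint #2 complete (value=14695); reset -> completed=2 acc=0 shift=0
byte[4]=0xC6 cont=1 payload=0x46: acc |= 70<<0 -> completed=2 acc=70 shift=7

Answer: 2 70 7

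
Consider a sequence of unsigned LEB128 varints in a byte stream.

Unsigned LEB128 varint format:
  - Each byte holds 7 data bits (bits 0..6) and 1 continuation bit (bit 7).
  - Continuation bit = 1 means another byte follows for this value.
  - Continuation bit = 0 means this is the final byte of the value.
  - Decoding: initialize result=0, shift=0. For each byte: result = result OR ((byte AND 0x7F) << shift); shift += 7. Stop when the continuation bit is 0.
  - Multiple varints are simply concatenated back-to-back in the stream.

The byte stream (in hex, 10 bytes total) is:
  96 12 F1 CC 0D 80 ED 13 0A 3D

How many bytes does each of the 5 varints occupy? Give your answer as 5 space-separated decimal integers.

  byte[0]=0x96 cont=1 payload=0x16=22: acc |= 22<<0 -> acc=22 shift=7
  byte[1]=0x12 cont=0 payload=0x12=18: acc |= 18<<7 -> acc=2326 shift=14 [end]
Varint 1: bytes[0:2] = 96 12 -> value 2326 (2 byte(s))
  byte[2]=0xF1 cont=1 payload=0x71=113: acc |= 113<<0 -> acc=113 shift=7
  byte[3]=0xCC cont=1 payload=0x4C=76: acc |= 76<<7 -> acc=9841 shift=14
  byte[4]=0x0D cont=0 payload=0x0D=13: acc |= 13<<14 -> acc=222833 shift=21 [end]
Varint 2: bytes[2:5] = F1 CC 0D -> value 222833 (3 byte(s))
  byte[5]=0x80 cont=1 payload=0x00=0: acc |= 0<<0 -> acc=0 shift=7
  byte[6]=0xED cont=1 payload=0x6D=109: acc |= 109<<7 -> acc=13952 shift=14
  byte[7]=0x13 cont=0 payload=0x13=19: acc |= 19<<14 -> acc=325248 shift=21 [end]
Varint 3: bytes[5:8] = 80 ED 13 -> value 325248 (3 byte(s))
  byte[8]=0x0A cont=0 payload=0x0A=10: acc |= 10<<0 -> acc=10 shift=7 [end]
Varint 4: bytes[8:9] = 0A -> value 10 (1 byte(s))
  byte[9]=0x3D cont=0 payload=0x3D=61: acc |= 61<<0 -> acc=61 shift=7 [end]
Varint 5: bytes[9:10] = 3D -> value 61 (1 byte(s))

Answer: 2 3 3 1 1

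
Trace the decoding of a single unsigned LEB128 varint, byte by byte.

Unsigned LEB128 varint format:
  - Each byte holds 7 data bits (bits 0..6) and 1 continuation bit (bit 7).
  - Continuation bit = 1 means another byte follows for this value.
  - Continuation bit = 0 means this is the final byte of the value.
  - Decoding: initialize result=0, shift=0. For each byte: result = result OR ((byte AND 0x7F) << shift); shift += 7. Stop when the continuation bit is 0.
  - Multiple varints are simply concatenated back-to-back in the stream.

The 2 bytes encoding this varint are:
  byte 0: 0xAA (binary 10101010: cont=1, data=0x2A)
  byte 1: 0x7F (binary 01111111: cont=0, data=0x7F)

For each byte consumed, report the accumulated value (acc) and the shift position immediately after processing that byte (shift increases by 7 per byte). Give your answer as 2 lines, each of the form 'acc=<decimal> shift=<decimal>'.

byte 0=0xAA: payload=0x2A=42, contrib = 42<<0 = 42; acc -> 42, shift -> 7
byte 1=0x7F: payload=0x7F=127, contrib = 127<<7 = 16256; acc -> 16298, shift -> 14

Answer: acc=42 shift=7
acc=16298 shift=14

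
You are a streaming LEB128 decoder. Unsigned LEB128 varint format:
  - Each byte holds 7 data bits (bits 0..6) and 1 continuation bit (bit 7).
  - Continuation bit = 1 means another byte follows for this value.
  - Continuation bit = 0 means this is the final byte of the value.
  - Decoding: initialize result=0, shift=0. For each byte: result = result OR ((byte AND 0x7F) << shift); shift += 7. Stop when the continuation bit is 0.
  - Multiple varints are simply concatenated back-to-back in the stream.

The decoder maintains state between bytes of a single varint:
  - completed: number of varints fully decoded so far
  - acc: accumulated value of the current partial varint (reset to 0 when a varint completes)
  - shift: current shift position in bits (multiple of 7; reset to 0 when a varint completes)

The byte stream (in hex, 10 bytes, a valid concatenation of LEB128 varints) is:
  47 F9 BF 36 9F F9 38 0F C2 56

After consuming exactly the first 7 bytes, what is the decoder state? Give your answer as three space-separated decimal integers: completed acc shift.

byte[0]=0x47 cont=0 payload=0x47: varint #1 complete (value=71); reset -> completed=1 acc=0 shift=0
byte[1]=0xF9 cont=1 payload=0x79: acc |= 121<<0 -> completed=1 acc=121 shift=7
byte[2]=0xBF cont=1 payload=0x3F: acc |= 63<<7 -> completed=1 acc=8185 shift=14
byte[3]=0x36 cont=0 payload=0x36: varint #2 complete (value=892921); reset -> completed=2 acc=0 shift=0
byte[4]=0x9F cont=1 payload=0x1F: acc |= 31<<0 -> completed=2 acc=31 shift=7
byte[5]=0xF9 cont=1 payload=0x79: acc |= 121<<7 -> completed=2 acc=15519 shift=14
byte[6]=0x38 cont=0 payload=0x38: varint #3 complete (value=933023); reset -> completed=3 acc=0 shift=0

Answer: 3 0 0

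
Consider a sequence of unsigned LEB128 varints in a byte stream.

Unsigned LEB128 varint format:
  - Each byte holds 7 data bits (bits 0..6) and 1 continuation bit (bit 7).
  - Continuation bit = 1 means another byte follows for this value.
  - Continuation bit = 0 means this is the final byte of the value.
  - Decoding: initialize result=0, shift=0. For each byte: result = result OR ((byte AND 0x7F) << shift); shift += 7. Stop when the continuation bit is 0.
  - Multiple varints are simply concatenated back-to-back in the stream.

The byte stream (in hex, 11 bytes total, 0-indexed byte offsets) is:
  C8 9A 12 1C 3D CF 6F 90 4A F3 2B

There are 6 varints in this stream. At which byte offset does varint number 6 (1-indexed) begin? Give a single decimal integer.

  byte[0]=0xC8 cont=1 payload=0x48=72: acc |= 72<<0 -> acc=72 shift=7
  byte[1]=0x9A cont=1 payload=0x1A=26: acc |= 26<<7 -> acc=3400 shift=14
  byte[2]=0x12 cont=0 payload=0x12=18: acc |= 18<<14 -> acc=298312 shift=21 [end]
Varint 1: bytes[0:3] = C8 9A 12 -> value 298312 (3 byte(s))
  byte[3]=0x1C cont=0 payload=0x1C=28: acc |= 28<<0 -> acc=28 shift=7 [end]
Varint 2: bytes[3:4] = 1C -> value 28 (1 byte(s))
  byte[4]=0x3D cont=0 payload=0x3D=61: acc |= 61<<0 -> acc=61 shift=7 [end]
Varint 3: bytes[4:5] = 3D -> value 61 (1 byte(s))
  byte[5]=0xCF cont=1 payload=0x4F=79: acc |= 79<<0 -> acc=79 shift=7
  byte[6]=0x6F cont=0 payload=0x6F=111: acc |= 111<<7 -> acc=14287 shift=14 [end]
Varint 4: bytes[5:7] = CF 6F -> value 14287 (2 byte(s))
  byte[7]=0x90 cont=1 payload=0x10=16: acc |= 16<<0 -> acc=16 shift=7
  byte[8]=0x4A cont=0 payload=0x4A=74: acc |= 74<<7 -> acc=9488 shift=14 [end]
Varint 5: bytes[7:9] = 90 4A -> value 9488 (2 byte(s))
  byte[9]=0xF3 cont=1 payload=0x73=115: acc |= 115<<0 -> acc=115 shift=7
  byte[10]=0x2B cont=0 payload=0x2B=43: acc |= 43<<7 -> acc=5619 shift=14 [end]
Varint 6: bytes[9:11] = F3 2B -> value 5619 (2 byte(s))

Answer: 9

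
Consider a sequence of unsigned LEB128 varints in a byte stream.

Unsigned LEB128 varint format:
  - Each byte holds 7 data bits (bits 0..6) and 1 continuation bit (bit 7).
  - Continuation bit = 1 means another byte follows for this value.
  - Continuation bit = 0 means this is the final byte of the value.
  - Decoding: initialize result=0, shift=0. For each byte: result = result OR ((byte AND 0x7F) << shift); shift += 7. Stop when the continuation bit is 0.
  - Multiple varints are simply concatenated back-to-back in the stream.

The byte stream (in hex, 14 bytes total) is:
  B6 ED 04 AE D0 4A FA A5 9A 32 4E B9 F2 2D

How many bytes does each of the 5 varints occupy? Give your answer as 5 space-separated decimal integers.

Answer: 3 3 4 1 3

Derivation:
  byte[0]=0xB6 cont=1 payload=0x36=54: acc |= 54<<0 -> acc=54 shift=7
  byte[1]=0xED cont=1 payload=0x6D=109: acc |= 109<<7 -> acc=14006 shift=14
  byte[2]=0x04 cont=0 payload=0x04=4: acc |= 4<<14 -> acc=79542 shift=21 [end]
Varint 1: bytes[0:3] = B6 ED 04 -> value 79542 (3 byte(s))
  byte[3]=0xAE cont=1 payload=0x2E=46: acc |= 46<<0 -> acc=46 shift=7
  byte[4]=0xD0 cont=1 payload=0x50=80: acc |= 80<<7 -> acc=10286 shift=14
  byte[5]=0x4A cont=0 payload=0x4A=74: acc |= 74<<14 -> acc=1222702 shift=21 [end]
Varint 2: bytes[3:6] = AE D0 4A -> value 1222702 (3 byte(s))
  byte[6]=0xFA cont=1 payload=0x7A=122: acc |= 122<<0 -> acc=122 shift=7
  byte[7]=0xA5 cont=1 payload=0x25=37: acc |= 37<<7 -> acc=4858 shift=14
  byte[8]=0x9A cont=1 payload=0x1A=26: acc |= 26<<14 -> acc=430842 shift=21
  byte[9]=0x32 cont=0 payload=0x32=50: acc |= 50<<21 -> acc=105288442 shift=28 [end]
Varint 3: bytes[6:10] = FA A5 9A 32 -> value 105288442 (4 byte(s))
  byte[10]=0x4E cont=0 payload=0x4E=78: acc |= 78<<0 -> acc=78 shift=7 [end]
Varint 4: bytes[10:11] = 4E -> value 78 (1 byte(s))
  byte[11]=0xB9 cont=1 payload=0x39=57: acc |= 57<<0 -> acc=57 shift=7
  byte[12]=0xF2 cont=1 payload=0x72=114: acc |= 114<<7 -> acc=14649 shift=14
  byte[13]=0x2D cont=0 payload=0x2D=45: acc |= 45<<14 -> acc=751929 shift=21 [end]
Varint 5: bytes[11:14] = B9 F2 2D -> value 751929 (3 byte(s))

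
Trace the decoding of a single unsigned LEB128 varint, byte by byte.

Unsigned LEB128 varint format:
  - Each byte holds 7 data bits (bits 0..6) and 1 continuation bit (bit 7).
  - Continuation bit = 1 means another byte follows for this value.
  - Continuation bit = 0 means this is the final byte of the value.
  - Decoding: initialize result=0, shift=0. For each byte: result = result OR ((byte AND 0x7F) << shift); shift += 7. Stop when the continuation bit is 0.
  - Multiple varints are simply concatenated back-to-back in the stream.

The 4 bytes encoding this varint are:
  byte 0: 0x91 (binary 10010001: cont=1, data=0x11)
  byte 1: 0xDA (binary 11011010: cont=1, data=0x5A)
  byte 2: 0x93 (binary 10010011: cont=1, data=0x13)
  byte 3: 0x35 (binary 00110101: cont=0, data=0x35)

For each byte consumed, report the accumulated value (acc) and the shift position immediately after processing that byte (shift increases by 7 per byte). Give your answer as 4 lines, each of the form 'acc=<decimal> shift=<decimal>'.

Answer: acc=17 shift=7
acc=11537 shift=14
acc=322833 shift=21
acc=111471889 shift=28

Derivation:
byte 0=0x91: payload=0x11=17, contrib = 17<<0 = 17; acc -> 17, shift -> 7
byte 1=0xDA: payload=0x5A=90, contrib = 90<<7 = 11520; acc -> 11537, shift -> 14
byte 2=0x93: payload=0x13=19, contrib = 19<<14 = 311296; acc -> 322833, shift -> 21
byte 3=0x35: payload=0x35=53, contrib = 53<<21 = 111149056; acc -> 111471889, shift -> 28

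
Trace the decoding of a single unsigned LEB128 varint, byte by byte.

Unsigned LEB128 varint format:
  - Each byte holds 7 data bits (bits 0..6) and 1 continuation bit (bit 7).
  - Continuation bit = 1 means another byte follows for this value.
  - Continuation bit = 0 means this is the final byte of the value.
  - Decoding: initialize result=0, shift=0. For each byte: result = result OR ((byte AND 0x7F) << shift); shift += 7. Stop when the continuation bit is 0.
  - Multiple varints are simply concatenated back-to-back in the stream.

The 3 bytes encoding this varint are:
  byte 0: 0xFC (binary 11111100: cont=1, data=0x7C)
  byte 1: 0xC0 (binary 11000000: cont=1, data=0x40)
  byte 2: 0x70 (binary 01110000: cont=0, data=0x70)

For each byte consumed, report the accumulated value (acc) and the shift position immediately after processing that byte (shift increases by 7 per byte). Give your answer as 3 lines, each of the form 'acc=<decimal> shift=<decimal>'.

byte 0=0xFC: payload=0x7C=124, contrib = 124<<0 = 124; acc -> 124, shift -> 7
byte 1=0xC0: payload=0x40=64, contrib = 64<<7 = 8192; acc -> 8316, shift -> 14
byte 2=0x70: payload=0x70=112, contrib = 112<<14 = 1835008; acc -> 1843324, shift -> 21

Answer: acc=124 shift=7
acc=8316 shift=14
acc=1843324 shift=21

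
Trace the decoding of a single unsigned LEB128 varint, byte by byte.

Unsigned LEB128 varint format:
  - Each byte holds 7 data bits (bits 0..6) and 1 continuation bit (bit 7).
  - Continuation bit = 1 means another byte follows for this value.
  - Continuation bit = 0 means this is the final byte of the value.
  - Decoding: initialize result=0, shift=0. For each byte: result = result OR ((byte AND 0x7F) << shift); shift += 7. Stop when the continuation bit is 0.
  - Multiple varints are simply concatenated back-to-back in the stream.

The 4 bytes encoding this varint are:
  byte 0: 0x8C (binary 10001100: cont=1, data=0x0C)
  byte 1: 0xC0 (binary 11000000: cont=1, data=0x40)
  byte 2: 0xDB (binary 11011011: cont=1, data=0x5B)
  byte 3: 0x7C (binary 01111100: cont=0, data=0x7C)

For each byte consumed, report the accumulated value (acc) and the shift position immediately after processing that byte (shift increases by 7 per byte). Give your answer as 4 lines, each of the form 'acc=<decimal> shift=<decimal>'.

byte 0=0x8C: payload=0x0C=12, contrib = 12<<0 = 12; acc -> 12, shift -> 7
byte 1=0xC0: payload=0x40=64, contrib = 64<<7 = 8192; acc -> 8204, shift -> 14
byte 2=0xDB: payload=0x5B=91, contrib = 91<<14 = 1490944; acc -> 1499148, shift -> 21
byte 3=0x7C: payload=0x7C=124, contrib = 124<<21 = 260046848; acc -> 261545996, shift -> 28

Answer: acc=12 shift=7
acc=8204 shift=14
acc=1499148 shift=21
acc=261545996 shift=28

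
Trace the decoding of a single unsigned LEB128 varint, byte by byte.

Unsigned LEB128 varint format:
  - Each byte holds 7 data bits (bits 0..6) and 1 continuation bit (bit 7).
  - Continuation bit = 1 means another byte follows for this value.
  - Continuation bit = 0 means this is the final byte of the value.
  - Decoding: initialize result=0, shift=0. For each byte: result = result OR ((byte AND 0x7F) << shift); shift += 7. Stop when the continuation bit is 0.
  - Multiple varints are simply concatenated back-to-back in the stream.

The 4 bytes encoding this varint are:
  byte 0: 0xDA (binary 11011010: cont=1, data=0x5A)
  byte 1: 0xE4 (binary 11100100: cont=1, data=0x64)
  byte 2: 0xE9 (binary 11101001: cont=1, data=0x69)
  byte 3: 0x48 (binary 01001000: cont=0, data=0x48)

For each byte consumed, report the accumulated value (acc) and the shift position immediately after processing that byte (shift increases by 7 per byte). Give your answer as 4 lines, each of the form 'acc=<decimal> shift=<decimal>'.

Answer: acc=90 shift=7
acc=12890 shift=14
acc=1733210 shift=21
acc=152728154 shift=28

Derivation:
byte 0=0xDA: payload=0x5A=90, contrib = 90<<0 = 90; acc -> 90, shift -> 7
byte 1=0xE4: payload=0x64=100, contrib = 100<<7 = 12800; acc -> 12890, shift -> 14
byte 2=0xE9: payload=0x69=105, contrib = 105<<14 = 1720320; acc -> 1733210, shift -> 21
byte 3=0x48: payload=0x48=72, contrib = 72<<21 = 150994944; acc -> 152728154, shift -> 28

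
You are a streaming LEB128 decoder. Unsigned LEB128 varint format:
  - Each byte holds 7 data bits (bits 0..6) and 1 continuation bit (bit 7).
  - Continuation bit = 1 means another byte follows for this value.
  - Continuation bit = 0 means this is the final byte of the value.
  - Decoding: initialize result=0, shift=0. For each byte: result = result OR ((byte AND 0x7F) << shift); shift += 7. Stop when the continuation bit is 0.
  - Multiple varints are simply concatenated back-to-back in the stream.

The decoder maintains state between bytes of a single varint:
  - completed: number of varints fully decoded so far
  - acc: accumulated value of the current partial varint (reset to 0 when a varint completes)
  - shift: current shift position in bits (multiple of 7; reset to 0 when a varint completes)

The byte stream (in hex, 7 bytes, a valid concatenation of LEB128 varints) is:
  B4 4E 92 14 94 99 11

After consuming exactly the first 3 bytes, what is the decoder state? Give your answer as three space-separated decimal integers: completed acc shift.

Answer: 1 18 7

Derivation:
byte[0]=0xB4 cont=1 payload=0x34: acc |= 52<<0 -> completed=0 acc=52 shift=7
byte[1]=0x4E cont=0 payload=0x4E: varint #1 complete (value=10036); reset -> completed=1 acc=0 shift=0
byte[2]=0x92 cont=1 payload=0x12: acc |= 18<<0 -> completed=1 acc=18 shift=7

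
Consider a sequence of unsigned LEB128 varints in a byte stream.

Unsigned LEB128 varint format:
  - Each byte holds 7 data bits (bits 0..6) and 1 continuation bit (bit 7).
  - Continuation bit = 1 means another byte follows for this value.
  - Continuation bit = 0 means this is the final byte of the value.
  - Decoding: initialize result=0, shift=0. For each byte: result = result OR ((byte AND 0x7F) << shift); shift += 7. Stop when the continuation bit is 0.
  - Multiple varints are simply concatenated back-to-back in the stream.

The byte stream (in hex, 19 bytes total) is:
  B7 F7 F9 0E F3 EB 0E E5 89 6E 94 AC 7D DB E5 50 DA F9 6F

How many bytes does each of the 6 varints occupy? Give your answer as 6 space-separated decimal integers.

  byte[0]=0xB7 cont=1 payload=0x37=55: acc |= 55<<0 -> acc=55 shift=7
  byte[1]=0xF7 cont=1 payload=0x77=119: acc |= 119<<7 -> acc=15287 shift=14
  byte[2]=0xF9 cont=1 payload=0x79=121: acc |= 121<<14 -> acc=1997751 shift=21
  byte[3]=0x0E cont=0 payload=0x0E=14: acc |= 14<<21 -> acc=31357879 shift=28 [end]
Varint 1: bytes[0:4] = B7 F7 F9 0E -> value 31357879 (4 byte(s))
  byte[4]=0xF3 cont=1 payload=0x73=115: acc |= 115<<0 -> acc=115 shift=7
  byte[5]=0xEB cont=1 payload=0x6B=107: acc |= 107<<7 -> acc=13811 shift=14
  byte[6]=0x0E cont=0 payload=0x0E=14: acc |= 14<<14 -> acc=243187 shift=21 [end]
Varint 2: bytes[4:7] = F3 EB 0E -> value 243187 (3 byte(s))
  byte[7]=0xE5 cont=1 payload=0x65=101: acc |= 101<<0 -> acc=101 shift=7
  byte[8]=0x89 cont=1 payload=0x09=9: acc |= 9<<7 -> acc=1253 shift=14
  byte[9]=0x6E cont=0 payload=0x6E=110: acc |= 110<<14 -> acc=1803493 shift=21 [end]
Varint 3: bytes[7:10] = E5 89 6E -> value 1803493 (3 byte(s))
  byte[10]=0x94 cont=1 payload=0x14=20: acc |= 20<<0 -> acc=20 shift=7
  byte[11]=0xAC cont=1 payload=0x2C=44: acc |= 44<<7 -> acc=5652 shift=14
  byte[12]=0x7D cont=0 payload=0x7D=125: acc |= 125<<14 -> acc=2053652 shift=21 [end]
Varint 4: bytes[10:13] = 94 AC 7D -> value 2053652 (3 byte(s))
  byte[13]=0xDB cont=1 payload=0x5B=91: acc |= 91<<0 -> acc=91 shift=7
  byte[14]=0xE5 cont=1 payload=0x65=101: acc |= 101<<7 -> acc=13019 shift=14
  byte[15]=0x50 cont=0 payload=0x50=80: acc |= 80<<14 -> acc=1323739 shift=21 [end]
Varint 5: bytes[13:16] = DB E5 50 -> value 1323739 (3 byte(s))
  byte[16]=0xDA cont=1 payload=0x5A=90: acc |= 90<<0 -> acc=90 shift=7
  byte[17]=0xF9 cont=1 payload=0x79=121: acc |= 121<<7 -> acc=15578 shift=14
  byte[18]=0x6F cont=0 payload=0x6F=111: acc |= 111<<14 -> acc=1834202 shift=21 [end]
Varint 6: bytes[16:19] = DA F9 6F -> value 1834202 (3 byte(s))

Answer: 4 3 3 3 3 3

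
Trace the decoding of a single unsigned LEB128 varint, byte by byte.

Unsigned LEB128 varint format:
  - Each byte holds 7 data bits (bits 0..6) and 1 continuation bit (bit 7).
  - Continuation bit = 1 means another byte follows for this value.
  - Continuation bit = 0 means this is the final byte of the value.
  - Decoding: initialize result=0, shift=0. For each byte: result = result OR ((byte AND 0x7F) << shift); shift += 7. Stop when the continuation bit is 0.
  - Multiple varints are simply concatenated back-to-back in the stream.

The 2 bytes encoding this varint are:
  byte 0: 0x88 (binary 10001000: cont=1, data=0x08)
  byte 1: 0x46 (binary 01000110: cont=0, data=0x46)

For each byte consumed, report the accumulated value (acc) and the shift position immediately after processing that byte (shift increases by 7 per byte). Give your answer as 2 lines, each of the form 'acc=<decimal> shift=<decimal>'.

Answer: acc=8 shift=7
acc=8968 shift=14

Derivation:
byte 0=0x88: payload=0x08=8, contrib = 8<<0 = 8; acc -> 8, shift -> 7
byte 1=0x46: payload=0x46=70, contrib = 70<<7 = 8960; acc -> 8968, shift -> 14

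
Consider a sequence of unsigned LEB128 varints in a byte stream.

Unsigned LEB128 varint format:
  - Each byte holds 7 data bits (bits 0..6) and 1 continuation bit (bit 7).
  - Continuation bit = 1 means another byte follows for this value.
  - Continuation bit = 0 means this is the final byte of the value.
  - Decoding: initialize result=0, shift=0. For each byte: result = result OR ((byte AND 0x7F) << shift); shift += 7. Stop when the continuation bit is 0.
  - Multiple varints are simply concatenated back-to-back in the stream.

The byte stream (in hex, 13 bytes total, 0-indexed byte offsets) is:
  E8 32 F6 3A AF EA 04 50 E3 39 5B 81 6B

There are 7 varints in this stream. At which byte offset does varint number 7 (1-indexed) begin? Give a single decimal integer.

Answer: 11

Derivation:
  byte[0]=0xE8 cont=1 payload=0x68=104: acc |= 104<<0 -> acc=104 shift=7
  byte[1]=0x32 cont=0 payload=0x32=50: acc |= 50<<7 -> acc=6504 shift=14 [end]
Varint 1: bytes[0:2] = E8 32 -> value 6504 (2 byte(s))
  byte[2]=0xF6 cont=1 payload=0x76=118: acc |= 118<<0 -> acc=118 shift=7
  byte[3]=0x3A cont=0 payload=0x3A=58: acc |= 58<<7 -> acc=7542 shift=14 [end]
Varint 2: bytes[2:4] = F6 3A -> value 7542 (2 byte(s))
  byte[4]=0xAF cont=1 payload=0x2F=47: acc |= 47<<0 -> acc=47 shift=7
  byte[5]=0xEA cont=1 payload=0x6A=106: acc |= 106<<7 -> acc=13615 shift=14
  byte[6]=0x04 cont=0 payload=0x04=4: acc |= 4<<14 -> acc=79151 shift=21 [end]
Varint 3: bytes[4:7] = AF EA 04 -> value 79151 (3 byte(s))
  byte[7]=0x50 cont=0 payload=0x50=80: acc |= 80<<0 -> acc=80 shift=7 [end]
Varint 4: bytes[7:8] = 50 -> value 80 (1 byte(s))
  byte[8]=0xE3 cont=1 payload=0x63=99: acc |= 99<<0 -> acc=99 shift=7
  byte[9]=0x39 cont=0 payload=0x39=57: acc |= 57<<7 -> acc=7395 shift=14 [end]
Varint 5: bytes[8:10] = E3 39 -> value 7395 (2 byte(s))
  byte[10]=0x5B cont=0 payload=0x5B=91: acc |= 91<<0 -> acc=91 shift=7 [end]
Varint 6: bytes[10:11] = 5B -> value 91 (1 byte(s))
  byte[11]=0x81 cont=1 payload=0x01=1: acc |= 1<<0 -> acc=1 shift=7
  byte[12]=0x6B cont=0 payload=0x6B=107: acc |= 107<<7 -> acc=13697 shift=14 [end]
Varint 7: bytes[11:13] = 81 6B -> value 13697 (2 byte(s))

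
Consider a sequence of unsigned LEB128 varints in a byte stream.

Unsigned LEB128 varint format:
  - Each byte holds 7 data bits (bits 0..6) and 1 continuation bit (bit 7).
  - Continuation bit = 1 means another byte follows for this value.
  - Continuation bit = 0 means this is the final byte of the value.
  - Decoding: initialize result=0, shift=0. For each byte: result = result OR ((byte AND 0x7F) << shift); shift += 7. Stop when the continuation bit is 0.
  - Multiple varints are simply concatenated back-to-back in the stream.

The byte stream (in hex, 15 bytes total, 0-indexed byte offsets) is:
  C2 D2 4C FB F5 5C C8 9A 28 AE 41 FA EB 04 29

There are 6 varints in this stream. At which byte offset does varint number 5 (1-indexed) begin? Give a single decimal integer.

  byte[0]=0xC2 cont=1 payload=0x42=66: acc |= 66<<0 -> acc=66 shift=7
  byte[1]=0xD2 cont=1 payload=0x52=82: acc |= 82<<7 -> acc=10562 shift=14
  byte[2]=0x4C cont=0 payload=0x4C=76: acc |= 76<<14 -> acc=1255746 shift=21 [end]
Varint 1: bytes[0:3] = C2 D2 4C -> value 1255746 (3 byte(s))
  byte[3]=0xFB cont=1 payload=0x7B=123: acc |= 123<<0 -> acc=123 shift=7
  byte[4]=0xF5 cont=1 payload=0x75=117: acc |= 117<<7 -> acc=15099 shift=14
  byte[5]=0x5C cont=0 payload=0x5C=92: acc |= 92<<14 -> acc=1522427 shift=21 [end]
Varint 2: bytes[3:6] = FB F5 5C -> value 1522427 (3 byte(s))
  byte[6]=0xC8 cont=1 payload=0x48=72: acc |= 72<<0 -> acc=72 shift=7
  byte[7]=0x9A cont=1 payload=0x1A=26: acc |= 26<<7 -> acc=3400 shift=14
  byte[8]=0x28 cont=0 payload=0x28=40: acc |= 40<<14 -> acc=658760 shift=21 [end]
Varint 3: bytes[6:9] = C8 9A 28 -> value 658760 (3 byte(s))
  byte[9]=0xAE cont=1 payload=0x2E=46: acc |= 46<<0 -> acc=46 shift=7
  byte[10]=0x41 cont=0 payload=0x41=65: acc |= 65<<7 -> acc=8366 shift=14 [end]
Varint 4: bytes[9:11] = AE 41 -> value 8366 (2 byte(s))
  byte[11]=0xFA cont=1 payload=0x7A=122: acc |= 122<<0 -> acc=122 shift=7
  byte[12]=0xEB cont=1 payload=0x6B=107: acc |= 107<<7 -> acc=13818 shift=14
  byte[13]=0x04 cont=0 payload=0x04=4: acc |= 4<<14 -> acc=79354 shift=21 [end]
Varint 5: bytes[11:14] = FA EB 04 -> value 79354 (3 byte(s))
  byte[14]=0x29 cont=0 payload=0x29=41: acc |= 41<<0 -> acc=41 shift=7 [end]
Varint 6: bytes[14:15] = 29 -> value 41 (1 byte(s))

Answer: 11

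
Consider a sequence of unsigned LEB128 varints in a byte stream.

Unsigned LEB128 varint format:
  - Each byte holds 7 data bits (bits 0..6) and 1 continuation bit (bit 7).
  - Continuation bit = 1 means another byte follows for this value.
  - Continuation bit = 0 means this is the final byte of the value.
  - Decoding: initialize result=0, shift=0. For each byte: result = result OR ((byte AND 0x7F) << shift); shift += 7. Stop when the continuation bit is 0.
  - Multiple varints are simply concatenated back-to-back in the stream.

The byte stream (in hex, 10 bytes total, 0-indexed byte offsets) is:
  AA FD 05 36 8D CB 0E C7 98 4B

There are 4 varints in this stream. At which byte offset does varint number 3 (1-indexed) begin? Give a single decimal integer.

  byte[0]=0xAA cont=1 payload=0x2A=42: acc |= 42<<0 -> acc=42 shift=7
  byte[1]=0xFD cont=1 payload=0x7D=125: acc |= 125<<7 -> acc=16042 shift=14
  byte[2]=0x05 cont=0 payload=0x05=5: acc |= 5<<14 -> acc=97962 shift=21 [end]
Varint 1: bytes[0:3] = AA FD 05 -> value 97962 (3 byte(s))
  byte[3]=0x36 cont=0 payload=0x36=54: acc |= 54<<0 -> acc=54 shift=7 [end]
Varint 2: bytes[3:4] = 36 -> value 54 (1 byte(s))
  byte[4]=0x8D cont=1 payload=0x0D=13: acc |= 13<<0 -> acc=13 shift=7
  byte[5]=0xCB cont=1 payload=0x4B=75: acc |= 75<<7 -> acc=9613 shift=14
  byte[6]=0x0E cont=0 payload=0x0E=14: acc |= 14<<14 -> acc=238989 shift=21 [end]
Varint 3: bytes[4:7] = 8D CB 0E -> value 238989 (3 byte(s))
  byte[7]=0xC7 cont=1 payload=0x47=71: acc |= 71<<0 -> acc=71 shift=7
  byte[8]=0x98 cont=1 payload=0x18=24: acc |= 24<<7 -> acc=3143 shift=14
  byte[9]=0x4B cont=0 payload=0x4B=75: acc |= 75<<14 -> acc=1231943 shift=21 [end]
Varint 4: bytes[7:10] = C7 98 4B -> value 1231943 (3 byte(s))

Answer: 4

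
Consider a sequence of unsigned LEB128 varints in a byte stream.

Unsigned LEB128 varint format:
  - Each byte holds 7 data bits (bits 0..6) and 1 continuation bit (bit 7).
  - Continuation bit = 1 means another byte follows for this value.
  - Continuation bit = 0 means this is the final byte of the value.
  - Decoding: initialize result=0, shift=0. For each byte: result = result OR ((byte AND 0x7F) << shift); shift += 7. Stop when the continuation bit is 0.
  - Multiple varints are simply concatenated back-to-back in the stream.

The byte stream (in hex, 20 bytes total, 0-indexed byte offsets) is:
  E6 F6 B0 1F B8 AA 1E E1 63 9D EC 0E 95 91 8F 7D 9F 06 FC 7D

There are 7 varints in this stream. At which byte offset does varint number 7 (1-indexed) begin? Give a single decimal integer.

  byte[0]=0xE6 cont=1 payload=0x66=102: acc |= 102<<0 -> acc=102 shift=7
  byte[1]=0xF6 cont=1 payload=0x76=118: acc |= 118<<7 -> acc=15206 shift=14
  byte[2]=0xB0 cont=1 payload=0x30=48: acc |= 48<<14 -> acc=801638 shift=21
  byte[3]=0x1F cont=0 payload=0x1F=31: acc |= 31<<21 -> acc=65813350 shift=28 [end]
Varint 1: bytes[0:4] = E6 F6 B0 1F -> value 65813350 (4 byte(s))
  byte[4]=0xB8 cont=1 payload=0x38=56: acc |= 56<<0 -> acc=56 shift=7
  byte[5]=0xAA cont=1 payload=0x2A=42: acc |= 42<<7 -> acc=5432 shift=14
  byte[6]=0x1E cont=0 payload=0x1E=30: acc |= 30<<14 -> acc=496952 shift=21 [end]
Varint 2: bytes[4:7] = B8 AA 1E -> value 496952 (3 byte(s))
  byte[7]=0xE1 cont=1 payload=0x61=97: acc |= 97<<0 -> acc=97 shift=7
  byte[8]=0x63 cont=0 payload=0x63=99: acc |= 99<<7 -> acc=12769 shift=14 [end]
Varint 3: bytes[7:9] = E1 63 -> value 12769 (2 byte(s))
  byte[9]=0x9D cont=1 payload=0x1D=29: acc |= 29<<0 -> acc=29 shift=7
  byte[10]=0xEC cont=1 payload=0x6C=108: acc |= 108<<7 -> acc=13853 shift=14
  byte[11]=0x0E cont=0 payload=0x0E=14: acc |= 14<<14 -> acc=243229 shift=21 [end]
Varint 4: bytes[9:12] = 9D EC 0E -> value 243229 (3 byte(s))
  byte[12]=0x95 cont=1 payload=0x15=21: acc |= 21<<0 -> acc=21 shift=7
  byte[13]=0x91 cont=1 payload=0x11=17: acc |= 17<<7 -> acc=2197 shift=14
  byte[14]=0x8F cont=1 payload=0x0F=15: acc |= 15<<14 -> acc=247957 shift=21
  byte[15]=0x7D cont=0 payload=0x7D=125: acc |= 125<<21 -> acc=262391957 shift=28 [end]
Varint 5: bytes[12:16] = 95 91 8F 7D -> value 262391957 (4 byte(s))
  byte[16]=0x9F cont=1 payload=0x1F=31: acc |= 31<<0 -> acc=31 shift=7
  byte[17]=0x06 cont=0 payload=0x06=6: acc |= 6<<7 -> acc=799 shift=14 [end]
Varint 6: bytes[16:18] = 9F 06 -> value 799 (2 byte(s))
  byte[18]=0xFC cont=1 payload=0x7C=124: acc |= 124<<0 -> acc=124 shift=7
  byte[19]=0x7D cont=0 payload=0x7D=125: acc |= 125<<7 -> acc=16124 shift=14 [end]
Varint 7: bytes[18:20] = FC 7D -> value 16124 (2 byte(s))

Answer: 18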